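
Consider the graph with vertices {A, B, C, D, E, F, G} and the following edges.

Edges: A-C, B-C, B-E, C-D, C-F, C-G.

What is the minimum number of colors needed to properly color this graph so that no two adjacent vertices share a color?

C and G are adjacent, so at least 2 colors are needed.
A valid assignment using 2 colors: A=blue, B=blue, C=red, D=blue, E=red, F=blue, G=blue. No two adjacent vertices share a color.

2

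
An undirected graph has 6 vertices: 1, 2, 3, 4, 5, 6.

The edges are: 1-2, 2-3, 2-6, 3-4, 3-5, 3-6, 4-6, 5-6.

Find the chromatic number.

2, 3, 6 are mutually adjacent, so at least 3 colors are needed.
One proper 3-coloring: 1=a, 2=c, 3=a, 4=c, 5=c, 6=b. No two adjacent vertices share a color.

3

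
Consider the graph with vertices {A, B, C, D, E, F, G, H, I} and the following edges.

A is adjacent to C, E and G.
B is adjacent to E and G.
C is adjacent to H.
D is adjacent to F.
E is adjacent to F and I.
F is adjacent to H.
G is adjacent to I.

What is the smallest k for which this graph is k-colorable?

3

The cycle H-F-E-A-C-H has odd length 5, so it cannot be 2-colored; at least 3 colors are needed.
3 colors suffice: color 1 → {C, D, E, G}; color 2 → {A, B, F, I}; color 3 → {H}. No two adjacent vertices share a color.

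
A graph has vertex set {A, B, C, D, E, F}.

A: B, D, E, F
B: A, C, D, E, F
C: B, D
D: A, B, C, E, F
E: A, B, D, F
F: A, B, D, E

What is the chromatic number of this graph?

5

A, B, D, E, F form a clique, so at least 5 colors are needed.
5 colors suffice: A=3, B=2, C=3, D=1, E=4, F=5. Each edge has distinct colors on its endpoints.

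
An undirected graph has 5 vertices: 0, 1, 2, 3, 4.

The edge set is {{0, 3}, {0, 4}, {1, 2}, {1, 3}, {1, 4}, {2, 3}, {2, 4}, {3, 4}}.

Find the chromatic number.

1, 2, 3, 4 are mutually adjacent (a clique of size 4), so at least 4 colors are needed.
A valid assignment using 4 colors: 0=c, 1=c, 2=d, 3=b, 4=a. Every edge joins two different colors.

4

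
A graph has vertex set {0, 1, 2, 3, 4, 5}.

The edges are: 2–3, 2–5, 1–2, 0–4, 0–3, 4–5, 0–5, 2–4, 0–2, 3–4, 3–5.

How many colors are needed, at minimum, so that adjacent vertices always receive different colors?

5

0, 2, 3, 4, 5 are mutually adjacent (a clique of size 5), so at least 5 colors are needed.
5 colors suffice: color red → {2}; color blue → {1, 4}; color green → {5}; color yellow → {0}; color purple → {3}. Every edge joins two different colors.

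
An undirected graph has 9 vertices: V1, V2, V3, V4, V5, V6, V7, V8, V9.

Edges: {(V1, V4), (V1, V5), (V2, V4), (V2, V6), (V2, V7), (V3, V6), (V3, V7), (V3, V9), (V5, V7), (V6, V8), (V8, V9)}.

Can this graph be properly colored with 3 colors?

Yes

The chromatic number is 3. The cycle V1-V5-V7-V2-V4-V1 has odd length 5, so it cannot be 2-colored; at least 3 colors are needed.
One proper 3-coloring: V1=green, V2=red, V3=red, V4=blue, V5=red, V6=blue, V7=blue, V8=red, V9=blue.
That is already a proper 3-coloring.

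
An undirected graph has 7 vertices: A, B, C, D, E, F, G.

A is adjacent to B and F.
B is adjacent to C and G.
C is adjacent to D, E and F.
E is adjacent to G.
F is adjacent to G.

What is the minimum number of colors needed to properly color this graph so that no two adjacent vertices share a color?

C and E are adjacent, so at least 2 colors are needed.
One proper 2-coloring: A=red, B=blue, C=red, D=blue, E=blue, F=blue, G=red. No two adjacent vertices share a color.

2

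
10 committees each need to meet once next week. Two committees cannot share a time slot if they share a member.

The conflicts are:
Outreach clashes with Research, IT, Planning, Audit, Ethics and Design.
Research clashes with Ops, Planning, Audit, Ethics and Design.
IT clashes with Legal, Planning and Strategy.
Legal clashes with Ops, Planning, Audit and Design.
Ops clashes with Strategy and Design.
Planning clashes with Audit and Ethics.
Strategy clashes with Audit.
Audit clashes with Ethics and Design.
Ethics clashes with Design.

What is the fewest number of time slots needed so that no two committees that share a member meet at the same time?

5

Outreach, Research, Audit, Ethics, Design all conflict with each other, so at least 5 time slots are needed.
5 time slots suffice: Outreach=4, Research=3, IT=1, Legal=3, Ops=1, Planning=2, Strategy=2, Audit=1, Ethics=5, Design=2. Each listed conflict is separated.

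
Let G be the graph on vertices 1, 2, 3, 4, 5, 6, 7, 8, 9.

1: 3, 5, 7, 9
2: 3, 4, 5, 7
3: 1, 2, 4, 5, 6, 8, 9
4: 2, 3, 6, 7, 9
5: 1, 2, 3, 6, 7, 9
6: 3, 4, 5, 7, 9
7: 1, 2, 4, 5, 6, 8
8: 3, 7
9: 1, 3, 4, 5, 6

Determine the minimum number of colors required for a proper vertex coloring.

1, 3, 5, 9 form a clique, so at least 4 colors are needed.
4 colors suffice: 1=d, 2=c, 3=a, 4=b, 5=b, 6=d, 7=a, 8=b, 9=c. Each edge has distinct colors on its endpoints.

4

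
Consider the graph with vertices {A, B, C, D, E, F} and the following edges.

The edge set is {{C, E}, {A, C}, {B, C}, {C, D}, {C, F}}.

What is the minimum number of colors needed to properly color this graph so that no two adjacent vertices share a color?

C and D are adjacent, so at least 2 colors are needed.
2 colors suffice: color red → {C}; color blue → {A, B, D, E, F}. No two adjacent vertices share a color.

2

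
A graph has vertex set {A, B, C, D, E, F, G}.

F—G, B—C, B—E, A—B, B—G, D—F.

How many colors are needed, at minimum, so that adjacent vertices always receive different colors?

2

A and B are adjacent, so at least 2 colors are needed.
One proper 2-coloring: A=blue, B=red, C=blue, D=blue, E=blue, F=red, G=blue. Every edge joins two different colors.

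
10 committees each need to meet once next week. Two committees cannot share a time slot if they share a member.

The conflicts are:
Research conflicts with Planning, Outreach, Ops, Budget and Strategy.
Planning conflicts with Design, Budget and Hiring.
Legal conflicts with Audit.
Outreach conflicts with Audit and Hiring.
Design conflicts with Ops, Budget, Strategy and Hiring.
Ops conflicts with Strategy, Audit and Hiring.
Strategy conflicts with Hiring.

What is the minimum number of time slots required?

Design, Ops, Strategy, Hiring are mutually in conflict, so at least 4 time slots are needed.
4 time slots suffice: time slot 1 → {Research, Audit, Hiring}; time slot 2 → {Planning, Legal, Outreach, Ops}; time slot 3 → {Design}; time slot 4 → {Budget, Strategy}. Each listed conflict is separated.

4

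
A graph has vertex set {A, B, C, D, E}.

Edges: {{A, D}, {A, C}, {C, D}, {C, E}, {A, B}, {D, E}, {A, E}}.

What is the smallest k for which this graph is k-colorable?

A, C, D, E form a clique, so at least 4 colors are needed.
One proper 4-coloring: A=1, B=2, C=2, D=4, E=3. Each edge has distinct colors on its endpoints.

4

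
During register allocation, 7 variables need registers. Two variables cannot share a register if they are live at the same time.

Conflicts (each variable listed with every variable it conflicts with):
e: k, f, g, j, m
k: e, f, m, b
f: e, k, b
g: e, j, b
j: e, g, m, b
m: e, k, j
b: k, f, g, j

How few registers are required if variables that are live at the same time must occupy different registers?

3

e, j, m are mutually in conflict, so at least 3 registers are needed.
3 registers suffice: register 1 → {e, b}; register 2 → {k, j}; register 3 → {f, g, m}. Each listed conflict is separated.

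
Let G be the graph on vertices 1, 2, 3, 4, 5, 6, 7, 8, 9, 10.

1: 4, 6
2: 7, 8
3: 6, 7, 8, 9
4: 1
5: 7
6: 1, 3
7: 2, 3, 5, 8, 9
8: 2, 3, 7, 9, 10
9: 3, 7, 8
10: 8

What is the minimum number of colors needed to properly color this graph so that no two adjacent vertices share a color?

3, 7, 8, 9 form a clique, so at least 4 colors are needed.
4 colors suffice: color a → {4, 6, 7, 10}; color b → {1, 5, 8}; color c → {2, 3}; color d → {9}. No two adjacent vertices share a color.

4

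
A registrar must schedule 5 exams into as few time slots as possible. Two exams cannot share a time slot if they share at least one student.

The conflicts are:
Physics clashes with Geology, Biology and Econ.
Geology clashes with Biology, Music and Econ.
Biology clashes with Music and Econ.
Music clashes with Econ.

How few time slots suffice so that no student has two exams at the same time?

Geology, Biology, Music, Econ pairwise conflict, so at least 4 time slots are needed.
4 time slots suffice: Physics=4, Geology=1, Biology=2, Music=4, Econ=3. No two conflicting exams share a time slot.

4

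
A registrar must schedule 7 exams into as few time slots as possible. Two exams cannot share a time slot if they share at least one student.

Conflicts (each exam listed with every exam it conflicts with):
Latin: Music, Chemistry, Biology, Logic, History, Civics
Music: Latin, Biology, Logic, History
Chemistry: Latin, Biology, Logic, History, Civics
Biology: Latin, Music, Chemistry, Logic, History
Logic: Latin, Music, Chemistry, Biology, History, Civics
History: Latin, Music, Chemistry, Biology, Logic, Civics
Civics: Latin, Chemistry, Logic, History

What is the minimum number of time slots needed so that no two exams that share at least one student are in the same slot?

5

Latin, Music, Biology, Logic, History are mutually in conflict, so at least 5 time slots are needed.
Using 5 time slots: Latin=3, Music=5, Chemistry=5, Biology=4, Logic=1, History=2, Civics=4. Every pair that conflicts lands in different time slots.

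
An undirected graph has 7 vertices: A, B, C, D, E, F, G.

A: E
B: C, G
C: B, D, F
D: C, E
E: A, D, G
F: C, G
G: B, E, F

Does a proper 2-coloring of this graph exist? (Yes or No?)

The cycle C-F-G-E-D-C has odd length 5, so it cannot be 2-colored; at least 3 colors are needed.
So 2 colors are not enough.

No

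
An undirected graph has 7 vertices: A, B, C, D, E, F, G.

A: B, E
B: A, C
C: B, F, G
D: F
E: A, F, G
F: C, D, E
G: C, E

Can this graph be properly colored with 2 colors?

No

The cycle B-C-G-E-A-B has odd length 5, so it cannot be 2-colored; at least 3 colors are needed.
So 2 colors are not enough.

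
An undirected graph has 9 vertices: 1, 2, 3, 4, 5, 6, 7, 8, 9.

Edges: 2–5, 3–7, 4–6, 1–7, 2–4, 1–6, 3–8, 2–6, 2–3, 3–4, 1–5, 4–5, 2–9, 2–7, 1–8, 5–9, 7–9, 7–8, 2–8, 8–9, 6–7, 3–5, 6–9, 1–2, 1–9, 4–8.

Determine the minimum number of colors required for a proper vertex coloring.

1, 2, 7, 8, 9 are mutually adjacent (a clique of size 5), so at least 5 colors are needed.
5 colors suffice: color a → {2}; color b → {3, 9}; color c → {5, 7}; color d → {6, 8}; color e → {1, 4}. No two adjacent vertices share a color.

5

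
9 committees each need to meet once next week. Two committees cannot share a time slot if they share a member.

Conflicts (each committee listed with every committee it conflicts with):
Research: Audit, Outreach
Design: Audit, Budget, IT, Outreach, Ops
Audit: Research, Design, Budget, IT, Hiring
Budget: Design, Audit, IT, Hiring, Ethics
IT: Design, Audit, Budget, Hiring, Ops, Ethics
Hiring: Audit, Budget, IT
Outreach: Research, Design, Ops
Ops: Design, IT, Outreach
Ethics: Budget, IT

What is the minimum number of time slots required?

4

Design, Audit, Budget, IT pairwise conflict, so at least 4 time slots are needed.
4 time slots suffice: time slot 1 → {IT, Outreach}; time slot 2 → {Research, Design, Hiring, Ethics}; time slot 3 → {Audit, Ops}; time slot 4 → {Budget}. Each listed conflict is separated.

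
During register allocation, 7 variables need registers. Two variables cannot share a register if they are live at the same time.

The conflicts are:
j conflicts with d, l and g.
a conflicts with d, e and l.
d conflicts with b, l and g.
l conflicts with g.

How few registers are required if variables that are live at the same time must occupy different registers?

4

j, d, l, g pairwise conflict, so at least 4 registers are needed.
Using 4 registers: j=4, a=3, d=1, b=2, e=1, l=2, g=3. Each listed conflict is separated.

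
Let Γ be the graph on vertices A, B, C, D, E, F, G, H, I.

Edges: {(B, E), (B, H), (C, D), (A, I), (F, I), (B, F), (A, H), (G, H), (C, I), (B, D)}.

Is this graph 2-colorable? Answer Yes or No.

No

The cycle B-H-A-I-F-B has odd length 5, so it cannot be 2-colored; at least 3 colors are needed.
So 2 colors are not enough.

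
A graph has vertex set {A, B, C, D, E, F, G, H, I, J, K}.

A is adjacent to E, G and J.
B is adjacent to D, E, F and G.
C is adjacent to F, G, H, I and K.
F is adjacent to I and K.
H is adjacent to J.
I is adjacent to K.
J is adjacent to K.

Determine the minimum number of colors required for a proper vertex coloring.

C, F, I, K form a clique, so at least 4 colors are needed.
A valid assignment using 4 colors: A=blue, B=red, C=red, D=blue, E=green, F=blue, G=green, H=blue, I=yellow, J=red, K=green. No two adjacent vertices share a color.

4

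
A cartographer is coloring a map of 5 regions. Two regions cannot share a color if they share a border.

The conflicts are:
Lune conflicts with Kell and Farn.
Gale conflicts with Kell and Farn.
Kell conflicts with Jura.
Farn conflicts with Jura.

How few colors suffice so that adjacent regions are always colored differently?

Kell and Jura conflict, so at least 2 colors are needed.
One proper 2-coloring: Lune=2, Gale=2, Kell=1, Farn=1, Jura=2. Each listed conflict is separated.

2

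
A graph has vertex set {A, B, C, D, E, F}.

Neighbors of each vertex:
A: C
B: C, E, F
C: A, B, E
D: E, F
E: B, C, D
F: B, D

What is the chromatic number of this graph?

B, C, E form a triangle, so at least 3 colors are needed.
A valid assignment using 3 colors: A=1, B=3, C=2, D=2, E=1, F=1. Every edge joins two different colors.

3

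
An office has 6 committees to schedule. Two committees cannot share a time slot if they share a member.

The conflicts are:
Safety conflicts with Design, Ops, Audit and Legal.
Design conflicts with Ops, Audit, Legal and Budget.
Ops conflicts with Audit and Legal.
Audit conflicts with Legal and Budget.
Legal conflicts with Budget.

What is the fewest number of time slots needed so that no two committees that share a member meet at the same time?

Safety, Design, Ops, Audit, Legal pairwise conflict, so at least 5 time slots are needed.
5 time slots suffice: time slot 1 → {Legal}; time slot 2 → {Audit}; time slot 3 → {Design}; time slot 4 → {Ops, Budget}; time slot 5 → {Safety}. Every pair that conflicts lands in different time slots.

5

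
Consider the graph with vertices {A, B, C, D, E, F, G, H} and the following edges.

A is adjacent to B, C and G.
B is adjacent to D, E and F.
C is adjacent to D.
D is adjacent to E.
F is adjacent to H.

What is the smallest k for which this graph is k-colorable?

B, D, E are mutually adjacent, so at least 3 colors are needed.
3 colors suffice: A=blue, B=red, C=red, D=blue, E=green, F=blue, G=red, H=red. Every edge joins two different colors.

3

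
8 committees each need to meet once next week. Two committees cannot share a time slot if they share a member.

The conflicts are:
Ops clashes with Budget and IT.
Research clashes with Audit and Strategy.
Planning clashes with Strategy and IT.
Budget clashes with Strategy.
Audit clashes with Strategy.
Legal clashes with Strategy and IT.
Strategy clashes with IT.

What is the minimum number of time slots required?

3

Research, Audit, Strategy all conflict with each other, so at least 3 time slots are needed.
3 time slots suffice: time slot 1 → {Ops, Strategy}; time slot 2 → {Research, Budget, IT}; time slot 3 → {Planning, Audit, Legal}. No two conflicting committees share a time slot.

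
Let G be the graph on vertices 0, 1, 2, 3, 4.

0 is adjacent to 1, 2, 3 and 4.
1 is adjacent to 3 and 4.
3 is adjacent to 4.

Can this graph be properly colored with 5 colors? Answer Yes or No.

The chromatic number is 4. 0, 1, 3, 4 form a clique, so at least 4 colors are needed.
4 colors suffice: color a → {0}; color b → {2, 3}; color c → {1}; color d → {4}.
Since 5 ≥ 4, a proper 5-coloring certainly exists.

Yes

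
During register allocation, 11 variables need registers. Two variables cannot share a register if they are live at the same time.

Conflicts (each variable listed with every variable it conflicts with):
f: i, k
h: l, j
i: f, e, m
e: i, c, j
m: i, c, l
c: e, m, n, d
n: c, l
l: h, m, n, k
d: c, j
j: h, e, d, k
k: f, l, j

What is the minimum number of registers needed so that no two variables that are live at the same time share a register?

The cycle f-k-l-m-i-f has odd length 5, so it cannot be 2-colored; at least 3 registers are needed.
3 registers suffice: register 1 → {i, c, l, j}; register 2 → {h, e, m, n, d, k}; register 3 → {f}. Each listed conflict is separated.

3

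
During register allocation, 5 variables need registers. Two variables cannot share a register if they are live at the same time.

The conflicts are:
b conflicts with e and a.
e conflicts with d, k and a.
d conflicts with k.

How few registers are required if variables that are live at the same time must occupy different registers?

e, d, k pairwise conflict, so at least 3 registers are needed.
3 registers suffice: b=3, e=1, d=3, k=2, a=2. Every pair that conflicts lands in different registers.

3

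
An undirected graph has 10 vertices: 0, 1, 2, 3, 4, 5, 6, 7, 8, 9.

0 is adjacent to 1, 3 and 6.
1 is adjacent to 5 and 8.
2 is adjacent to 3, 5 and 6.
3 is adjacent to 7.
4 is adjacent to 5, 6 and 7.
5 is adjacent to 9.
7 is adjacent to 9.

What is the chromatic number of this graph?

3

The cycle 5-4-7-3-2-5 has odd length 5, so it cannot be 2-colored; at least 3 colors are needed.
One proper 3-coloring: 0=red, 1=blue, 2=green, 3=blue, 4=green, 5=red, 6=blue, 7=red, 8=red, 9=blue. No two adjacent vertices share a color.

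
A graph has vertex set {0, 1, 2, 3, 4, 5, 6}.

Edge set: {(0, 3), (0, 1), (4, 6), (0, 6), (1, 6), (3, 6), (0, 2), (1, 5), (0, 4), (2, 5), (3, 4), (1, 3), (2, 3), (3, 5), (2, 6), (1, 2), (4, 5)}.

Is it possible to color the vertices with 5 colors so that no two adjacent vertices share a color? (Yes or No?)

The chromatic number is 5. 0, 1, 2, 3, 6 are pairwise adjacent (a clique of size 5), so at least 5 colors are needed.
5 colors suffice: color red → {3}; color blue → {2, 4}; color green → {5, 6}; color yellow → {1}; color purple → {0}.
That is already a proper 5-coloring.

Yes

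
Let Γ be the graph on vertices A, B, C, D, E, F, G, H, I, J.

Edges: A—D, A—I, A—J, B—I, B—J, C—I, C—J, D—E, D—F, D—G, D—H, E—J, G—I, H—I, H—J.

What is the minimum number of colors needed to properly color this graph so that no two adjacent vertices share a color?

2

D and F are adjacent, so at least 2 colors are needed.
2 colors suffice: color 1 → {D, I, J}; color 2 → {A, B, C, E, F, G, H}. Every edge joins two different colors.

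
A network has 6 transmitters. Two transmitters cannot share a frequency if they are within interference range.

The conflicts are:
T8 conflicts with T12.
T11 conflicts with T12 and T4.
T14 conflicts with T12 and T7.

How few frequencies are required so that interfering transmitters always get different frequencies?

T11 and T12 conflict, so at least 2 frequencies are needed.
2 frequencies suffice: T8=2, T11=2, T14=2, T12=1, T7=1, T4=1. Each listed conflict is separated.

2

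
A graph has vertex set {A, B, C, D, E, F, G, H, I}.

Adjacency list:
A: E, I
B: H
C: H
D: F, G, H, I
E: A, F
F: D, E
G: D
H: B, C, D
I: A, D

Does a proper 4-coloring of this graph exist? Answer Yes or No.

Yes

The chromatic number is 3. The cycle E-F-D-I-A-E has odd length 5, so it cannot be 2-colored; at least 3 colors are needed.
A valid assignment using 3 colors: A=green, B=red, C=red, D=red, E=red, F=blue, G=blue, H=blue, I=blue.
Since 4 ≥ 3, a proper 4-coloring certainly exists.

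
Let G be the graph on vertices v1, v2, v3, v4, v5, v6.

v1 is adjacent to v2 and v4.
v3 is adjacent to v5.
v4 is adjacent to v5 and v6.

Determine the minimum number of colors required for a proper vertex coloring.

v3 and v5 are adjacent, so at least 2 colors are needed.
2 colors suffice: color red → {v2, v3, v4}; color blue → {v1, v5, v6}. Each edge has distinct colors on its endpoints.

2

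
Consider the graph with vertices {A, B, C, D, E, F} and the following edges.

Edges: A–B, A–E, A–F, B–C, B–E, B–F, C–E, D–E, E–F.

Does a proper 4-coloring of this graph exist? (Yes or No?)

Yes

The chromatic number is 4. A, B, E, F are mutually adjacent (a clique of size 4), so at least 4 colors are needed.
4 colors suffice: A=4, B=2, C=3, D=2, E=1, F=3.
That is already a proper 4-coloring.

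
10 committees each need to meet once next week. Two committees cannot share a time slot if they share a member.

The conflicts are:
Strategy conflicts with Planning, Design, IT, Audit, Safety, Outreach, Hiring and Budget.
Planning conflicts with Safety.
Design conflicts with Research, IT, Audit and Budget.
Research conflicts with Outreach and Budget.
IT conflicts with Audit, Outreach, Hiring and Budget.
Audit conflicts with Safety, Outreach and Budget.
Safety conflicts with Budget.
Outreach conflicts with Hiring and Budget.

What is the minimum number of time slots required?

5

Strategy, IT, Audit, Outreach, Budget are mutually in conflict, so at least 5 time slots are needed.
5 time slots suffice: time slot 1 → {Strategy, Research}; time slot 2 → {Planning, Hiring, Budget}; time slot 3 → {Audit}; time slot 4 → {Design, Safety, Outreach}; time slot 5 → {IT}. Each listed conflict is separated.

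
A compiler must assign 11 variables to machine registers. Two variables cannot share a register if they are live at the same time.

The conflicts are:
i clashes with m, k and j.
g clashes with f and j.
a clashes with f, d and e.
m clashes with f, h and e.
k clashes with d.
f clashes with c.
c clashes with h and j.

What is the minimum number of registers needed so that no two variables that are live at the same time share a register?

The cycle j-i-m-h-c-j has odd length 5, so it cannot be 2-colored; at least 3 registers are needed.
3 registers suffice: register 1 → {f, d, h, e, j}; register 2 → {g, a, m, k, c}; register 3 → {i}. Each listed conflict is separated.

3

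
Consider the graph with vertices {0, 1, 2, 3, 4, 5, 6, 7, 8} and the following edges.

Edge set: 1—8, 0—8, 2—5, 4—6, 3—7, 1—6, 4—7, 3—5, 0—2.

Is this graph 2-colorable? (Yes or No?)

The cycle 4-6-1-8-0-2-5-3-7-4 has odd length 9, so it cannot be 2-colored; at least 3 colors are needed.
So 2 colors are not enough.

No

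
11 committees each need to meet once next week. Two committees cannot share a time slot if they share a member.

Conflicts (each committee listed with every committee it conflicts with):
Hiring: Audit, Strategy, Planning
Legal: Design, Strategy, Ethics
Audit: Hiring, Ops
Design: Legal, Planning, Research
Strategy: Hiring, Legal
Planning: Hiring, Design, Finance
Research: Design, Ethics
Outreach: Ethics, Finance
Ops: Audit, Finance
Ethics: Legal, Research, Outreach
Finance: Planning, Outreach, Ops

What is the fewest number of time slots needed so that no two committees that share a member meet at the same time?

The cycle Design-Legal-Strategy-Hiring-Planning-Design has odd length 5, so it cannot be 2-colored; at least 3 time slots are needed.
3 time slots suffice: Hiring=2, Legal=3, Audit=3, Design=2, Strategy=1, Planning=1, Research=3, Outreach=3, Ops=1, Ethics=1, Finance=2. No two conflicting committees share a time slot.

3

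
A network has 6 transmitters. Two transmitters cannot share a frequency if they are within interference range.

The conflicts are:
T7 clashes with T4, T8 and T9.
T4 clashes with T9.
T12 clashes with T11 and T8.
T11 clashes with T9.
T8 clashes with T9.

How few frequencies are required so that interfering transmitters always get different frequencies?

3

T7, T4, T9 pairwise conflict, so at least 3 frequencies are needed.
A valid assignment using 3 frequencies: T7=2, T4=3, T12=1, T11=2, T8=3, T9=1. Each listed conflict is separated.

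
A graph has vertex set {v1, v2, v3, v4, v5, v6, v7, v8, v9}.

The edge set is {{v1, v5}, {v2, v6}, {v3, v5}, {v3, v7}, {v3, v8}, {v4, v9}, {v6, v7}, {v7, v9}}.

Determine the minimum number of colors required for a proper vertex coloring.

2

v4 and v9 are adjacent, so at least 2 colors are needed.
A valid assignment using 2 colors: v1=red, v2=blue, v3=red, v4=blue, v5=blue, v6=red, v7=blue, v8=blue, v9=red. No two adjacent vertices share a color.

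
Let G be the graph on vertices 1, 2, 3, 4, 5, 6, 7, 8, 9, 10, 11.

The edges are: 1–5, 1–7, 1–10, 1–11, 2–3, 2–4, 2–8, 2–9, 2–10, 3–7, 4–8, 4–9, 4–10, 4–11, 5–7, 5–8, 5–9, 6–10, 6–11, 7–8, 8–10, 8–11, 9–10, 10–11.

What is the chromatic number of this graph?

4

2, 4, 9, 10 form a clique, so at least 4 colors are needed.
4 colors suffice: 1=blue, 2=green, 3=blue, 4=yellow, 5=green, 6=blue, 7=red, 8=blue, 9=blue, 10=red, 11=green. Every edge joins two different colors.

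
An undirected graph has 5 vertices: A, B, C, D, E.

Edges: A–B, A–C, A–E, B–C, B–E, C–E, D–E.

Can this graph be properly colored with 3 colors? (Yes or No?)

No

A, B, C, E are pairwise adjacent (a clique of size 4), so at least 4 colors are needed.
So 3 colors are not enough.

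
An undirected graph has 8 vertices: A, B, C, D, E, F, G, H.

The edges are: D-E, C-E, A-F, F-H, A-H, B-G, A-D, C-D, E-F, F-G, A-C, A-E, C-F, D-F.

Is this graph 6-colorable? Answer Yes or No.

The chromatic number is 5. A, C, D, E, F are pairwise adjacent (a clique of size 5), so at least 5 colors are needed.
5 colors suffice: color red → {B, F}; color blue → {A, G}; color green → {E, H}; color yellow → {C}; color purple → {D}.
Since 6 ≥ 5, a proper 6-coloring certainly exists.

Yes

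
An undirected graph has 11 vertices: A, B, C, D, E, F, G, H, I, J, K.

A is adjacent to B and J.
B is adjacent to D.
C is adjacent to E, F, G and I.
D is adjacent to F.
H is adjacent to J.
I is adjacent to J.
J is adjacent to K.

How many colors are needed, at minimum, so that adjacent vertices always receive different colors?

3

The cycle B-A-J-I-C-F-D-B has odd length 7, so it cannot be 2-colored; at least 3 colors are needed.
3 colors suffice: color red → {B, C, J}; color blue → {A, E, F, G, H, I, K}; color green → {D}. No two adjacent vertices share a color.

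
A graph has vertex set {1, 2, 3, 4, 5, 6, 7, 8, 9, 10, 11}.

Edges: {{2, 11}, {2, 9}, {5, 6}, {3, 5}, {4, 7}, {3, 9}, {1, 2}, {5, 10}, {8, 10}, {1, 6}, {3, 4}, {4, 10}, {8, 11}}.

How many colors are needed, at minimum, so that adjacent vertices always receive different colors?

3

The cycle 11-8-10-4-3-9-2-11 has odd length 7, so it cannot be 2-colored; at least 3 colors are needed.
3 colors suffice: color a → {2, 4, 5, 8}; color b → {3, 6, 7, 10, 11}; color c → {1, 9}. No two adjacent vertices share a color.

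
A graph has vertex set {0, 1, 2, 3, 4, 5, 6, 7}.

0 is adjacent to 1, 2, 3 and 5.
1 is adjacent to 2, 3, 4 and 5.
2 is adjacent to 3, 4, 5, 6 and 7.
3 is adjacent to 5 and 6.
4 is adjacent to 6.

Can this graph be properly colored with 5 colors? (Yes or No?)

The chromatic number is 5. 0, 1, 2, 3, 5 are pairwise adjacent (a clique of size 5), so at least 5 colors are needed.
A valid assignment using 5 colors: 0=purple, 1=blue, 2=red, 3=green, 4=green, 5=yellow, 6=blue, 7=blue.
That is already a proper 5-coloring.

Yes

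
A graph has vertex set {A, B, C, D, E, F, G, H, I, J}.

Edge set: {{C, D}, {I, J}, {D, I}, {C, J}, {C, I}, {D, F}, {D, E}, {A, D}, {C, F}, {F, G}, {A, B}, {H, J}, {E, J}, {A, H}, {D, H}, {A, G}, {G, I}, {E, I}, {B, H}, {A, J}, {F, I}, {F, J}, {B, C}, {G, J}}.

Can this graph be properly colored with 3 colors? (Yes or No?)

No

C, D, F, I are pairwise adjacent (a clique of size 4), so at least 4 colors are needed.
So 3 colors are not enough.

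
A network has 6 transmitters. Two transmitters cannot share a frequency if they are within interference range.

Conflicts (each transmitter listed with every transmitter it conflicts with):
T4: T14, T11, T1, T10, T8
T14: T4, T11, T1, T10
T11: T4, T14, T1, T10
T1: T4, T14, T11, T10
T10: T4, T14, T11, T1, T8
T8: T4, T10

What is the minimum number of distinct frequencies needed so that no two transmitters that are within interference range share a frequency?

5

T4, T14, T11, T1, T10 all conflict with each other, so at least 5 frequencies are needed.
5 frequencies suffice: frequency 1 → {T4}; frequency 2 → {T10}; frequency 3 → {T1, T8}; frequency 4 → {T14}; frequency 5 → {T11}. Each listed conflict is separated.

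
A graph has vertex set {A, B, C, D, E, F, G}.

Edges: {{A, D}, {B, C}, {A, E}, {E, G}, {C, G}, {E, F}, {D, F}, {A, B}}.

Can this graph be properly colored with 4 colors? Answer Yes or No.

The chromatic number is 3. The cycle A-B-C-G-E-A has odd length 5, so it cannot be 2-colored; at least 3 colors are needed.
3 colors suffice: color 1 → {A, C, F}; color 2 → {B, D, E}; color 3 → {G}.
Since 4 ≥ 3, a proper 4-coloring certainly exists.

Yes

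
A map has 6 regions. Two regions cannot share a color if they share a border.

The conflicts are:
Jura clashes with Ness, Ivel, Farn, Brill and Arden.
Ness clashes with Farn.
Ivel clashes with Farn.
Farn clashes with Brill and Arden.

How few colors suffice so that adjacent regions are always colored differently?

3

Jura, Farn, Brill all conflict with each other, so at least 3 colors are needed.
One proper 3-coloring: Jura=2, Ness=3, Ivel=3, Farn=1, Brill=3, Arden=3. Every pair that conflicts lands in different colors.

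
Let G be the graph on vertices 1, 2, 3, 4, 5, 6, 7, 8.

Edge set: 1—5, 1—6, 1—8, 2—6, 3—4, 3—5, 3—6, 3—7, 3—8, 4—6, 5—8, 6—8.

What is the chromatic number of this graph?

3

3, 4, 6 form a triangle, so at least 3 colors are needed.
3 colors suffice: color a → {1, 2, 3}; color b → {5, 6, 7}; color c → {4, 8}. Each edge has distinct colors on its endpoints.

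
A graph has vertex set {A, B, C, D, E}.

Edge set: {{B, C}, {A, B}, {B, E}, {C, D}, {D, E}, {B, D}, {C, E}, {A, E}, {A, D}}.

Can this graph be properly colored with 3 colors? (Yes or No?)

A, B, D, E are mutually adjacent (a clique of size 4), so at least 4 colors are needed.
So 3 colors are not enough.

No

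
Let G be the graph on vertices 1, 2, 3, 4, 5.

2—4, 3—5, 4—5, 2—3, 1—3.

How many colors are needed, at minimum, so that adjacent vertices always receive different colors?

2

3 and 5 are adjacent, so at least 2 colors are needed.
A valid assignment using 2 colors: 1=blue, 2=blue, 3=red, 4=red, 5=blue. No two adjacent vertices share a color.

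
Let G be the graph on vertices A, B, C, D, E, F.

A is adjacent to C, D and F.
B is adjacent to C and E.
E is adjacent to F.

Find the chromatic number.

The cycle C-A-F-E-B-C has odd length 5, so it cannot be 2-colored; at least 3 colors are needed.
One proper 3-coloring: A=red, B=red, C=blue, D=blue, E=green, F=blue. Each edge has distinct colors on its endpoints.

3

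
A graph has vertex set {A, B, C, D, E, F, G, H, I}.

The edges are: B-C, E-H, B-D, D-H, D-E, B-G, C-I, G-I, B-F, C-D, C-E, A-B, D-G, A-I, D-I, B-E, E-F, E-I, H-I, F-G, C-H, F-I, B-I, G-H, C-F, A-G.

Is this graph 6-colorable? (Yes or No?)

The chromatic number is 5. C, D, E, H, I are pairwise adjacent (a clique of size 5), so at least 5 colors are needed.
One proper 5-coloring: A=3, B=2, C=4, D=3, E=5, F=3, G=4, H=2, I=1.
Since 6 ≥ 5, a proper 6-coloring certainly exists.

Yes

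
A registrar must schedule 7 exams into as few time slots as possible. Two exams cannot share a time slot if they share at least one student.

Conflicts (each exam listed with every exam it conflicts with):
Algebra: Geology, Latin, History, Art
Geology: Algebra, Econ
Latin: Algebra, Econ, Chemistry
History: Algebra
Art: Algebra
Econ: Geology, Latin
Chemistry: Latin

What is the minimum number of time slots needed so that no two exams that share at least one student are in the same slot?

Latin and Chemistry conflict, so at least 2 time slots are needed.
Using 2 time slots: Algebra=1, Geology=2, Latin=2, History=2, Art=2, Econ=1, Chemistry=1. No two conflicting exams share a time slot.

2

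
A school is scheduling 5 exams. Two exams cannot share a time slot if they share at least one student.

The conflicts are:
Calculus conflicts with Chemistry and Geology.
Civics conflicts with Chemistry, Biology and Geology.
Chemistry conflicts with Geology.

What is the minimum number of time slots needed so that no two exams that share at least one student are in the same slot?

3

Calculus, Chemistry, Geology pairwise conflict, so at least 3 time slots are needed.
3 time slots suffice: time slot 1 → {Biology, Geology}; time slot 2 → {Chemistry}; time slot 3 → {Calculus, Civics}. No two conflicting exams share a time slot.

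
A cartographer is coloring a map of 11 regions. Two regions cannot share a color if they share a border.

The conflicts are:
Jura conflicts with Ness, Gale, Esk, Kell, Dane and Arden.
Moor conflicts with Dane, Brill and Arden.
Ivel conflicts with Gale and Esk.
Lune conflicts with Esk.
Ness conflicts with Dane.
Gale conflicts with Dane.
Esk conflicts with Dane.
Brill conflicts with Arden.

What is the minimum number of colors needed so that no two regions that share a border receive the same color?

3

Moor, Brill, Arden are mutually in conflict, so at least 3 colors are needed.
3 colors suffice: Jura=1, Moor=1, Ivel=1, Lune=1, Ness=3, Gale=3, Esk=3, Kell=2, Dane=2, Brill=3, Arden=2. Every pair that conflicts lands in different colors.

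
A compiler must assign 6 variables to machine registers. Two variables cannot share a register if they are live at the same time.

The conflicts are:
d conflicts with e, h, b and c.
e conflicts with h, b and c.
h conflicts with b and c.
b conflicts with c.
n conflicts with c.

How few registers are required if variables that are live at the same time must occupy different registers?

d, e, h, b, c are mutually in conflict, so at least 5 registers are needed.
5 registers suffice: d=4, e=2, h=3, b=5, n=2, c=1. No two conflicting variables share a register.

5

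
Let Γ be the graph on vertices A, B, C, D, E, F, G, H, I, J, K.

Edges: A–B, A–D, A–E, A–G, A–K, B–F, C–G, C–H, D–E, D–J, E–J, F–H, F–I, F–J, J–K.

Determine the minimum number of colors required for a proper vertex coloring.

A, D, E are pairwise adjacent, so at least 3 colors are needed.
3 colors suffice: A=1, B=3, C=2, D=3, E=2, F=2, G=3, H=1, I=1, J=1, K=2. Every edge joins two different colors.

3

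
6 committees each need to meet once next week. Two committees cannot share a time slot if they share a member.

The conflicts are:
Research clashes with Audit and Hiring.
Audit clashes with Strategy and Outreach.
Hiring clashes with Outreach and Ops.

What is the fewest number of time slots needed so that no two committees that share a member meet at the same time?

Audit and Outreach conflict, so at least 2 time slots are needed.
A valid assignment using 2 time slots: Research=2, Audit=1, Strategy=2, Hiring=1, Outreach=2, Ops=2. No two conflicting committees share a time slot.

2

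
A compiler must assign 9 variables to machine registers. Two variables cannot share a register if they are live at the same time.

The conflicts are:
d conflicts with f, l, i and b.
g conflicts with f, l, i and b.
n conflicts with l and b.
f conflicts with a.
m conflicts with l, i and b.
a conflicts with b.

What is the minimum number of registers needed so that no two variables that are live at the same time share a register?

d and b conflict, so at least 2 registers are needed.
Using 2 registers: d=2, g=2, n=2, f=1, m=2, l=1, a=2, i=1, b=1. Each listed conflict is separated.

2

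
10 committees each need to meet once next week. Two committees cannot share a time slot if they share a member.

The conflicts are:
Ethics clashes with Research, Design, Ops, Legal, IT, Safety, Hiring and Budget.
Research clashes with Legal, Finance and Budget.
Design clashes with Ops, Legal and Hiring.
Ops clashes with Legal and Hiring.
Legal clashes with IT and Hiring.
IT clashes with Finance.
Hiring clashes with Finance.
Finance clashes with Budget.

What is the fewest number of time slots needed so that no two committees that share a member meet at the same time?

Ethics, Design, Ops, Legal, Hiring are mutually in conflict, so at least 5 time slots are needed.
A valid assignment using 5 time slots: Ethics=1, Research=3, Design=5, Ops=4, Legal=2, IT=3, Safety=2, Hiring=3, Finance=1, Budget=2. No two conflicting committees share a time slot.

5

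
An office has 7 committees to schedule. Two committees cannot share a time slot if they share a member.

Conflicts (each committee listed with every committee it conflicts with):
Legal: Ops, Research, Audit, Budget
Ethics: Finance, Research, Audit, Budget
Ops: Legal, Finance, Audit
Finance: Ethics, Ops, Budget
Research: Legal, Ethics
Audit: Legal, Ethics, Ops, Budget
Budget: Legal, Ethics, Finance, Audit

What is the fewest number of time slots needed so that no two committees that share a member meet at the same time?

Legal, Ops, Audit are mutually in conflict, so at least 3 time slots are needed.
A valid assignment using 3 time slots: Legal=1, Ethics=1, Ops=3, Finance=2, Research=2, Audit=2, Budget=3. Each listed conflict is separated.

3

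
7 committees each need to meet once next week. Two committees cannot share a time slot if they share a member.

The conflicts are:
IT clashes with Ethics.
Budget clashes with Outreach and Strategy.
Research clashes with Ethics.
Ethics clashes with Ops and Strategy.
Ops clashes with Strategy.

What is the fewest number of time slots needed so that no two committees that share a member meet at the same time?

3

Ethics, Ops, Strategy all conflict with each other, so at least 3 time slots are needed.
3 time slots suffice: time slot 1 → {Budget, Ethics}; time slot 2 → {IT, Research, Outreach, Strategy}; time slot 3 → {Ops}. Each listed conflict is separated.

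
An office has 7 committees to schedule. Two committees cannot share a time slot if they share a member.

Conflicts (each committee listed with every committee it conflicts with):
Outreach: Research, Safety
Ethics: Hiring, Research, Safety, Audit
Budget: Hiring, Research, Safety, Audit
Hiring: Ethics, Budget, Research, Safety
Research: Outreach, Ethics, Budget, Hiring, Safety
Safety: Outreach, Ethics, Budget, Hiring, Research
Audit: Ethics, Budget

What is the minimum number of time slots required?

Ethics, Hiring, Research, Safety all conflict with each other, so at least 4 time slots are needed.
4 time slots suffice: time slot 1 → {Safety, Audit}; time slot 2 → {Research}; time slot 3 → {Outreach, Ethics, Budget}; time slot 4 → {Hiring}. No two conflicting committees share a time slot.

4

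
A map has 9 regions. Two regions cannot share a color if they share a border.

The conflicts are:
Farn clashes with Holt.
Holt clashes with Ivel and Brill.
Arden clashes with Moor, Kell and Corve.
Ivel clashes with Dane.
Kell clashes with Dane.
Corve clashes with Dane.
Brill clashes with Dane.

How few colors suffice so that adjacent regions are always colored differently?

2

Brill and Dane conflict, so at least 2 colors are needed.
2 colors suffice: Farn=2, Holt=1, Arden=1, Ivel=2, Moor=2, Kell=2, Corve=2, Brill=2, Dane=1. No two conflicting regions share a color.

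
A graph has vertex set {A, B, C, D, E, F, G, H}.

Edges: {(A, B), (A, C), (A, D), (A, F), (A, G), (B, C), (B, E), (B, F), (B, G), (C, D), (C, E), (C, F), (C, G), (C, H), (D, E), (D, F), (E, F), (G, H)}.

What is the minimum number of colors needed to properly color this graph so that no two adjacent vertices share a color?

A, B, C, G form a clique, so at least 4 colors are needed.
4 colors suffice: A=2, B=4, C=1, D=4, E=2, F=3, G=3, H=2. Each edge has distinct colors on its endpoints.

4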